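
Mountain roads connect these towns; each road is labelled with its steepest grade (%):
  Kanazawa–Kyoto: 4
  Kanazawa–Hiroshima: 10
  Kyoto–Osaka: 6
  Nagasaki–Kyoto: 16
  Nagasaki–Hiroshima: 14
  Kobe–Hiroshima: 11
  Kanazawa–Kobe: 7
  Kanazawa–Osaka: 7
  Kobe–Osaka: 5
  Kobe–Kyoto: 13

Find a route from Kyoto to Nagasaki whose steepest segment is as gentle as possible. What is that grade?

14

Checking several routes:
Kyoto-Kobe-Kanazawa-Hiroshima-Nagasaki: max(13, 7, 10, 14) = 14
Kyoto-Kanazawa-Osaka-Kobe-Hiroshima-Nagasaki: max(4, 7, 5, 11, 14) = 14
Kyoto-Kobe-Hiroshima-Nagasaki: max(13, 11, 14) = 14
Kyoto-Kobe-Osaka-Kanazawa-Hiroshima-Nagasaki: max(13, 5, 7, 10, 14) = 14
The minimum achievable maximum is 14%.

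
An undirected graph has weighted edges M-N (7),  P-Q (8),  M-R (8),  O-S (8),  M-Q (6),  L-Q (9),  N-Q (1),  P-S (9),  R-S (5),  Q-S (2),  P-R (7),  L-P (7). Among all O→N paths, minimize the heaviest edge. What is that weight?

Comparing a few candidate routes:
O → S → Q → P → R → M → N: max(8, 2, 8, 7, 8, 7) = 8
O → S → Q → M → N: max(8, 2, 6, 7) = 8
O → S → Q → N: max(8, 2, 1) = 8
Smallest bottleneck: 8.

8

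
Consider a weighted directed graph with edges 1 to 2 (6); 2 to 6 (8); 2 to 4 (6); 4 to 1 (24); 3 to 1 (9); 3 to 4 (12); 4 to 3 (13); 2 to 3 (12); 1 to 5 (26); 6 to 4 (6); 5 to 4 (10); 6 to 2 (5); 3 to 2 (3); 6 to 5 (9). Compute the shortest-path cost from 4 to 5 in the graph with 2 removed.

48

Paths from 4 to 5 avoiding 2:
4 -> 3 -> 1 -> 5: 13 + 9 + 26 = 48
4 -> 1 -> 5: 24 + 26 = 50
The minimum is 48.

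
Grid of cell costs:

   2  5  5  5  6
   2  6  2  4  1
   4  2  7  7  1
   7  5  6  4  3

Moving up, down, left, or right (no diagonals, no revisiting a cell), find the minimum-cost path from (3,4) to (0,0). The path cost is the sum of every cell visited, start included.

Take r3c4→r2c4→r1c4→r1c3→r1c2→r1c1→r1c0→r0c0 for a total of 3 + 1 + 1 + 4 + 2 + 6 + 2 + 2 = 21.

21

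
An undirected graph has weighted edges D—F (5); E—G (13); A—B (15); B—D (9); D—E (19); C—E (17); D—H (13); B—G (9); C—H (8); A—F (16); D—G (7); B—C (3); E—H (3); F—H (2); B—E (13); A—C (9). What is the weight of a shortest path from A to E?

20

A few of the A→E routes:
A -> F -> H -> E: 16 + 2 + 3 = 21
A -> C -> B -> E: 9 + 3 + 13 = 25
A -> C -> H -> E: 9 + 8 + 3 = 20
A -> C -> E: 9 + 17 = 26
Best route has total 20.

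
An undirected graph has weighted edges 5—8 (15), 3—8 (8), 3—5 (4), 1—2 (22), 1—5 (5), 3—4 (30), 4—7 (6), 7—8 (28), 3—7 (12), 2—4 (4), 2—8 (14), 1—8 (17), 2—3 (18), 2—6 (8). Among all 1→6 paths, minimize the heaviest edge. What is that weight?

Checking several routes:
1→5→3→8→2→6: max(5, 4, 8, 14, 8) = 14
1→5→3→7→4→2→6: max(5, 4, 12, 6, 4, 8) = 12
1→5→8→3→7→4→2→6: max(5, 15, 8, 12, 6, 4, 8) = 15
1→8→5→3→7→4→2→6: max(17, 15, 4, 12, 6, 4, 8) = 17
1→5→8→2→6: max(5, 15, 14, 8) = 15
1→8→3→7→4→2→6: max(17, 8, 12, 6, 4, 8) = 17
Smallest bottleneck: 12.

12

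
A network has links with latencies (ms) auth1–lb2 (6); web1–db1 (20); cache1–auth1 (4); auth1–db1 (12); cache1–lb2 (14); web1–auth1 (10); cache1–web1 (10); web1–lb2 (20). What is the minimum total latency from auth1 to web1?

10

Some routes from auth1 to web1:
auth1 → lb2 → cache1 → web1: 6 + 14 + 10 = 30
auth1 → web1: 10
auth1 → cache1 → web1: 4 + 10 = 14
auth1 → lb2 → web1: 6 + 20 = 26
The minimum is 10 ms.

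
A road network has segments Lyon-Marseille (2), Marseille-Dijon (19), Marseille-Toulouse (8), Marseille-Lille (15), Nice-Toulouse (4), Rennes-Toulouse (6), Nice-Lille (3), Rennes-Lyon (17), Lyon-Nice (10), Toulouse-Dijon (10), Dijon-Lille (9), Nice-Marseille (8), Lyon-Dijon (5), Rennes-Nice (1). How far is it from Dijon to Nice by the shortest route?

12

Some routes from Dijon to Nice:
Dijon - Lyon - Marseille - Nice: 5 + 2 + 8 = 15
Dijon - Toulouse - Rennes - Nice: 10 + 6 + 1 = 17
Dijon - Lyon - Nice: 5 + 10 = 15
Dijon - Toulouse - Nice: 10 + 4 = 14
Dijon - Lille - Nice: 9 + 3 = 12
The minimum is 12.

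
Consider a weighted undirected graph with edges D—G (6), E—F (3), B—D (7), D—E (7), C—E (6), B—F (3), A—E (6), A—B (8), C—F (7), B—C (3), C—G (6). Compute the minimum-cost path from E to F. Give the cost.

3

Checking several routes:
E - D - B - F: 7 + 7 + 3 = 17
E - C - F: 6 + 7 = 13
E - F: 3
E - C - B - F: 6 + 3 + 3 = 12
Best route has total 3.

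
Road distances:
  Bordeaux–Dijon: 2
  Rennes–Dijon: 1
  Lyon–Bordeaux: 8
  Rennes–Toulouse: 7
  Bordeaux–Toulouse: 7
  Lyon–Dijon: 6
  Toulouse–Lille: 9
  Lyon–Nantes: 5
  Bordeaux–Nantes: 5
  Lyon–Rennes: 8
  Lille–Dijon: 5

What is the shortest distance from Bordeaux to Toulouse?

7

Some routes from Bordeaux to Toulouse:
Bordeaux - Dijon - Lille - Toulouse: 2 + 5 + 9 = 16
Bordeaux - Toulouse: 7
Bordeaux - Dijon - Rennes - Toulouse: 2 + 1 + 7 = 10
Best route has total 7.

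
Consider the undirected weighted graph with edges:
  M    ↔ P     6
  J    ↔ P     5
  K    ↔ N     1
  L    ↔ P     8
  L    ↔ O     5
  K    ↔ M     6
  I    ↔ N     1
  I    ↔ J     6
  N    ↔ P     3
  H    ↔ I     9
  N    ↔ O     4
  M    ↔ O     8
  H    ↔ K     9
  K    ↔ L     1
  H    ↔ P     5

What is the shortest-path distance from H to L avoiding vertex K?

A few of the H→L routes:
H - I - N - O - L: 9 + 1 + 4 + 5 = 19
H - P - L: 5 + 8 = 13
H - P - N - O - L: 5 + 3 + 4 + 5 = 17
The minimum is 13.

13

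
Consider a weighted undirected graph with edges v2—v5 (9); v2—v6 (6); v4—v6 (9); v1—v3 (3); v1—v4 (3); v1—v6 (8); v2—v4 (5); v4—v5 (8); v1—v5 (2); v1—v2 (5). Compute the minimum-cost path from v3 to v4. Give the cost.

A few of the v3→v4 routes:
v3→v1→v5→v2→v4: 3 + 2 + 9 + 5 = 19
v3→v1→v4: 3 + 3 = 6
v3→v1→v6→v4: 3 + 8 + 9 = 20
v3→v1→v6→v2→v4: 3 + 8 + 6 + 5 = 22
v3→v1→v2→v4: 3 + 5 + 5 = 13
v3→v1→v5→v4: 3 + 2 + 8 = 13
The minimum is 6.

6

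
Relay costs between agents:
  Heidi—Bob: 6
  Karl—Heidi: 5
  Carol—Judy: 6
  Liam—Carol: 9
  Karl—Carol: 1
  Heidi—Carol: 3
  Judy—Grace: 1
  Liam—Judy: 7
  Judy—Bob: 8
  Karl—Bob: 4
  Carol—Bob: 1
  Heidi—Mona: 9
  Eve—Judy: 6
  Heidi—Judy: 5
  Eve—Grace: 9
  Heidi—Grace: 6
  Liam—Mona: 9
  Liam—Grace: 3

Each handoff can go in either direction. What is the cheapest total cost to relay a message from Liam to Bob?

A few of the Liam→Bob routes:
Liam → Grace → Judy → Bob: 3 + 1 + 8 = 12
Liam → Carol → Bob: 9 + 1 = 10
Liam → Grace → Judy → Carol → Bob: 3 + 1 + 6 + 1 = 11
Liam → Grace → Heidi → Carol → Bob: 3 + 6 + 3 + 1 = 13
The minimum is 10.

10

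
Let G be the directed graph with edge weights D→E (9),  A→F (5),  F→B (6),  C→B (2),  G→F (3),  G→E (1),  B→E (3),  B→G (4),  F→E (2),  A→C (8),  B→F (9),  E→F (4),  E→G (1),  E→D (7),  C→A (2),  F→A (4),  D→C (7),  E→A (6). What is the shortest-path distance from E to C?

Checking several routes:
E -> G -> F -> A -> C: 1 + 3 + 4 + 8 = 16
E -> A -> C: 6 + 8 = 14
E -> D -> C: 7 + 7 = 14
The minimum is 14.

14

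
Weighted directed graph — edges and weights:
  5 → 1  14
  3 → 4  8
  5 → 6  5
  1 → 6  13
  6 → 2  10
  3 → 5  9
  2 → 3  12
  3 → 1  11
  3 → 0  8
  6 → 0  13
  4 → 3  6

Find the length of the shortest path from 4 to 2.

Paths from 4 to 2:
4 -> 3 -> 5 -> 6 -> 2: 6 + 9 + 5 + 10 = 30
4 -> 3 -> 5 -> 1 -> 6 -> 2: 6 + 9 + 14 + 13 + 10 = 52
4 -> 3 -> 1 -> 6 -> 2: 6 + 11 + 13 + 10 = 40
The minimum is 30.

30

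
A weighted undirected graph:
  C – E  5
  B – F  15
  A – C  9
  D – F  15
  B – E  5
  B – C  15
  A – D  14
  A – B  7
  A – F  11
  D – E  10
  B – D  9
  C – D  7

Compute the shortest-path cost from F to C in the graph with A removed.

22

Some routes from F to C avoiding A:
F-B-E-C: 15 + 5 + 5 = 25
F-D-C: 15 + 7 = 22
F-D-E-C: 15 + 10 + 5 = 30
Best route has total 22.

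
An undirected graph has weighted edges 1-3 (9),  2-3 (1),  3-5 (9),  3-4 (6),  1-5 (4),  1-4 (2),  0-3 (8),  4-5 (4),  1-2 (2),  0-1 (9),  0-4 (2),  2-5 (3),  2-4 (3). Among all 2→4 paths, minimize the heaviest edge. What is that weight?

Comparing a few candidate routes:
2 -> 1 -> 4: max(2, 2) = 2
2 -> 5 -> 1 -> 4: max(3, 4, 2) = 4
2 -> 4: max(3) = 3
2 -> 5 -> 4: max(3, 4) = 4
The minimum achievable maximum is 2.

2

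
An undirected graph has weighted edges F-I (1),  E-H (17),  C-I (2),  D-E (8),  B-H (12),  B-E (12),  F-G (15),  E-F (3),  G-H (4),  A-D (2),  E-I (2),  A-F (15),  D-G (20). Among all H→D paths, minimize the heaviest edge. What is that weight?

Checking several routes:
H -> B -> E -> I -> F -> A -> D: max(12, 12, 2, 1, 15, 2) = 15
H -> B -> E -> D: max(12, 12, 8) = 12
H -> B -> E -> F -> A -> D: max(12, 12, 3, 15, 2) = 15
H -> G -> F -> E -> D: max(4, 15, 3, 8) = 15
Best route has worst link 12.

12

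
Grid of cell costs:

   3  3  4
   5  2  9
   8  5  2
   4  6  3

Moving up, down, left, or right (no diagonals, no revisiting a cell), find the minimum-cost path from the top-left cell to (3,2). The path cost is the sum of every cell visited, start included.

Take (0,0) → (0,1) → (1,1) → (2,1) → (2,2) → (3,2) for a total of 3 + 3 + 2 + 5 + 2 + 3 = 18.

18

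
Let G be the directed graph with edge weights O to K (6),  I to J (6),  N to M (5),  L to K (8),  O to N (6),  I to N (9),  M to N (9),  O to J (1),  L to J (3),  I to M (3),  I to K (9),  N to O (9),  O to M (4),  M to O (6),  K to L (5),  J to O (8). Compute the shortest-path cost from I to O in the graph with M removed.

14

Candidate routes:
I-J-O: 6 + 8 = 14
I-N-O: 9 + 9 = 18
I-K-L-J-O: 9 + 5 + 3 + 8 = 25
Shortest: 14.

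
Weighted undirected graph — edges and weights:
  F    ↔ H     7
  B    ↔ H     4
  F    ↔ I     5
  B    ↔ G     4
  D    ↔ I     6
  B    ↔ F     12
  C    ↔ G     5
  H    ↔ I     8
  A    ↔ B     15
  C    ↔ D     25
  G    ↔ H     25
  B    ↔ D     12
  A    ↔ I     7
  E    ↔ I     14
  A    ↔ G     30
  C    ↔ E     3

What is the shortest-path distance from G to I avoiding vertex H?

21

A few of the G→I routes:
G-B-F-I: 4 + 12 + 5 = 21
G-C-E-I: 5 + 3 + 14 = 22
G-C-D-I: 5 + 25 + 6 = 36
G-B-D-I: 4 + 12 + 6 = 22
G-B-A-I: 4 + 15 + 7 = 26
Best route has total 21.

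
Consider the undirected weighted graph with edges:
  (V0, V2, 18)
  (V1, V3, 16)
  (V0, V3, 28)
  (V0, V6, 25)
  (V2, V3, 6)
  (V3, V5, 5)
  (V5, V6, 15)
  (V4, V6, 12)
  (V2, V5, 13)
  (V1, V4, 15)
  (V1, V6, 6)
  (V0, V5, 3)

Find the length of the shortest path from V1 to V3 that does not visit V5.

16

Checking several routes:
V1 -> V6 -> V0 -> V2 -> V3: 6 + 25 + 18 + 6 = 55
V1 -> V6 -> V0 -> V3: 6 + 25 + 28 = 59
V1 -> V3: 16
Shortest: 16.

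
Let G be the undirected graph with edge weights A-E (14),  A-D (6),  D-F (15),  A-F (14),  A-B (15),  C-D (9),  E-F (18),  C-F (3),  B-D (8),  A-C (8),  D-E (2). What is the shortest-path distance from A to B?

14

Checking several routes:
A → B: 15
A → C → F → D → B: 8 + 3 + 15 + 8 = 34
A → E → D → B: 14 + 2 + 8 = 24
A → D → B: 6 + 8 = 14
A → C → D → B: 8 + 9 + 8 = 25
A → F → C → D → B: 14 + 3 + 9 + 8 = 34
The minimum is 14.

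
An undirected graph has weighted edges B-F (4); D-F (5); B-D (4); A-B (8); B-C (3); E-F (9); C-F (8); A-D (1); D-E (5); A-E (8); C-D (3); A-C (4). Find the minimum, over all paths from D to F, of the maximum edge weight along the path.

4

A few of the D→F routes:
D - C - B - F: max(3, 3, 4) = 4
D - E - A - C - F: max(5, 8, 4, 8) = 8
D - F: max(5) = 5
D - B - F: max(4, 4) = 4
D - A - C - B - F: max(1, 4, 3, 4) = 4
D - E - A - C - B - F: max(5, 8, 4, 3, 4) = 8
Best route has worst link 4.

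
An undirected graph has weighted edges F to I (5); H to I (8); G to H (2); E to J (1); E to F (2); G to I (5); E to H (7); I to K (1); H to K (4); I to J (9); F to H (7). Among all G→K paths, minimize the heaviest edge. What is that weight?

Some routes from G to K:
G - I - K: max(5, 1) = 5
G - H - K: max(2, 4) = 4
G - H - F - I - K: max(2, 7, 5, 1) = 7
G - H - E - F - I - K: max(2, 7, 2, 5, 1) = 7
Best route has worst link 4.

4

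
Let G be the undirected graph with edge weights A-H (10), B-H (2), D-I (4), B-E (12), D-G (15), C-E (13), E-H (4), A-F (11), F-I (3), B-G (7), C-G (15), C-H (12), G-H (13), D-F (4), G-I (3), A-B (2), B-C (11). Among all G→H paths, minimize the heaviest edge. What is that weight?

7

Comparing a few candidate routes:
G -> B -> H: max(7, 2) = 7
G -> I -> D -> F -> A -> H: max(3, 4, 4, 11, 10) = 11
G -> B -> A -> H: max(7, 2, 10) = 10
G -> I -> D -> F -> A -> B -> H: max(3, 4, 4, 11, 2, 2) = 11
Smallest bottleneck: 7.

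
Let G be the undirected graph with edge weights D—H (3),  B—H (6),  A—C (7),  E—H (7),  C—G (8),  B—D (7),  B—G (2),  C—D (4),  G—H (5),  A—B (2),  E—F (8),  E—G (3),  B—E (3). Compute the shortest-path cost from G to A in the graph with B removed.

15

Routes from G to A avoiding B:
G - E - H - D - C - A: 3 + 7 + 3 + 4 + 7 = 24
G - C - A: 8 + 7 = 15
G - H - D - C - A: 5 + 3 + 4 + 7 = 19
Best route has total 15.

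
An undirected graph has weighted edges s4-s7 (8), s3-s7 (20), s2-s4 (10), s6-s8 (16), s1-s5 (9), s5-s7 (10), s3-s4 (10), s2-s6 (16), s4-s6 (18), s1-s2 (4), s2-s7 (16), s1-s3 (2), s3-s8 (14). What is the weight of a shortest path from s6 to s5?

Checking several routes:
s6-s2-s7-s5: 16 + 16 + 10 = 42
s6-s4-s2-s1-s5: 18 + 10 + 4 + 9 = 41
s6-s2-s1-s5: 16 + 4 + 9 = 29
s6-s8-s3-s1-s5: 16 + 14 + 2 + 9 = 41
s6-s4-s7-s5: 18 + 8 + 10 = 36
s6-s4-s3-s1-s5: 18 + 10 + 2 + 9 = 39
Shortest: 29.

29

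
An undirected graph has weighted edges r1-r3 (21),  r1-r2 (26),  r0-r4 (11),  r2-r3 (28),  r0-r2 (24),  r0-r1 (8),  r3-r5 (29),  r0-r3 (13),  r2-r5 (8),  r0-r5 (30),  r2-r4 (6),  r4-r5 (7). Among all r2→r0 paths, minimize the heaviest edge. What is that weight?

11

A few of the r2→r0 routes:
r2→r5→r4→r0: max(8, 7, 11) = 11
r2→r1→r0: max(26, 8) = 26
r2→r4→r0: max(6, 11) = 11
r2→r0: max(24) = 24
The minimum achievable maximum is 11.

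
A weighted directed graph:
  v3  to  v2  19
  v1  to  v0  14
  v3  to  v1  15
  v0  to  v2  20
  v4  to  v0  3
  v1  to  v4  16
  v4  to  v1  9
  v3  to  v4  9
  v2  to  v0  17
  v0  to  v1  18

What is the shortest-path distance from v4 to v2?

Candidate routes:
v4-v0-v2: 3 + 20 = 23
v4-v1-v0-v2: 9 + 14 + 20 = 43
Shortest: 23.

23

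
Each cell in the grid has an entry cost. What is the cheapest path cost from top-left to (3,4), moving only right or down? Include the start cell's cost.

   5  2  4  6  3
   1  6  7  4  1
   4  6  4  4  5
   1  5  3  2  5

Cheapest: [0,0] -> [1,0] -> [2,0] -> [3,0] -> [3,1] -> [3,2] -> [3,3] -> [3,4]
  5 + 1 + 4 + 1 + 5 + 3 + 2 + 5 = 26

26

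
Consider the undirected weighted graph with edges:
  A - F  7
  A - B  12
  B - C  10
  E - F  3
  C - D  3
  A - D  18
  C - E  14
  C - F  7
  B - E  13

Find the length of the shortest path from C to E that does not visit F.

14

Routes from C to E avoiding F:
C→E: 14
C→B→E: 10 + 13 = 23
C→D→A→B→E: 3 + 18 + 12 + 13 = 46
Best route has total 14.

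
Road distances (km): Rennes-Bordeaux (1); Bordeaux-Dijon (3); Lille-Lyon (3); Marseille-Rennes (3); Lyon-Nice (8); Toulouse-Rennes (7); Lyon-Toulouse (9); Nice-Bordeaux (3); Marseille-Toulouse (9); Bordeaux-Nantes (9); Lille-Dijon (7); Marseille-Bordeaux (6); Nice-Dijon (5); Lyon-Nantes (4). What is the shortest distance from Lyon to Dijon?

Checking several routes:
Lyon - Lille - Dijon: 3 + 7 = 10
Lyon - Nantes - Bordeaux - Dijon: 4 + 9 + 3 = 16
Lyon - Nice - Bordeaux - Dijon: 8 + 3 + 3 = 14
Lyon - Nice - Dijon: 8 + 5 = 13
Shortest: 10 km.

10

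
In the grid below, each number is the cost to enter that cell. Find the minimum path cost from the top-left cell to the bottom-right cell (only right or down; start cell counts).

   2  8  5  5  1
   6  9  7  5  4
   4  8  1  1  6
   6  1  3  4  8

Take [0,0] -> [1,0] -> [2,0] -> [2,1] -> [2,2] -> [2,3] -> [3,3] -> [3,4] for a total of 2 + 6 + 4 + 8 + 1 + 1 + 4 + 8 = 34.
For comparison, the top-then-right route costs 39.

34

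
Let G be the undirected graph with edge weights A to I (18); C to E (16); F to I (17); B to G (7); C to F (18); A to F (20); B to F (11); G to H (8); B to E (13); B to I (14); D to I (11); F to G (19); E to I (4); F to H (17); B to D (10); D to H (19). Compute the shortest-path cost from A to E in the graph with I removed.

Some routes from A to E avoiding I:
A -> F -> H -> G -> B -> E: 20 + 17 + 8 + 7 + 13 = 65
A -> F -> H -> D -> B -> E: 20 + 17 + 19 + 10 + 13 = 79
A -> F -> B -> E: 20 + 11 + 13 = 44
A -> F -> C -> E: 20 + 18 + 16 = 54
A -> F -> G -> B -> E: 20 + 19 + 7 + 13 = 59
The minimum is 44.

44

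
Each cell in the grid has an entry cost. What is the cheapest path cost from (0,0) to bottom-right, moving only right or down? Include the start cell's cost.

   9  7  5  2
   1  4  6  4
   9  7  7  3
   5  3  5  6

Cheapest: (0,0)→(1,0)→(1,1)→(1,2)→(1,3)→(2,3)→(3,3)
  9 + 1 + 4 + 6 + 4 + 3 + 6 = 33
For comparison, the top-then-right route costs 36.

33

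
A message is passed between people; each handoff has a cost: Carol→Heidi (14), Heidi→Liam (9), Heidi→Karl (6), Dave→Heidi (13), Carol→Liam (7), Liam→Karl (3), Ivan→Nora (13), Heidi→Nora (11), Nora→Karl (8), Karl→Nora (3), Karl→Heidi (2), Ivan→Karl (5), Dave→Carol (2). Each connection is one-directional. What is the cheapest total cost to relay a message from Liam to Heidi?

5

Paths from Liam to Heidi:
Liam-Karl-Heidi: 3 + 2 = 5
Best route has total 5.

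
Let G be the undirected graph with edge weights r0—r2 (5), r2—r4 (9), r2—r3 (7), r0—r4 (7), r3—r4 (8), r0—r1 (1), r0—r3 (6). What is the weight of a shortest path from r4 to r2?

9

Routes from r4 to r2:
r4-r2: 9
r4-r0-r2: 7 + 5 = 12
r4-r0-r3-r2: 7 + 6 + 7 = 20
r4-r3-r2: 8 + 7 = 15
r4-r3-r0-r2: 8 + 6 + 5 = 19
Best route has total 9.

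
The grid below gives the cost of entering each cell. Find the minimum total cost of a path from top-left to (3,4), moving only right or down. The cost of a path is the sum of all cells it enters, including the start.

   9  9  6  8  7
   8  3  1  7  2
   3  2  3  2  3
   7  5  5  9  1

30

Best path: (0,0)→(1,0)→(1,1)→(1,2)→(2,2)→(2,3)→(2,4)→(3,4)
Cost: 9 + 8 + 3 + 1 + 3 + 2 + 3 + 1 = 30
For comparison, the top-then-right route costs 45.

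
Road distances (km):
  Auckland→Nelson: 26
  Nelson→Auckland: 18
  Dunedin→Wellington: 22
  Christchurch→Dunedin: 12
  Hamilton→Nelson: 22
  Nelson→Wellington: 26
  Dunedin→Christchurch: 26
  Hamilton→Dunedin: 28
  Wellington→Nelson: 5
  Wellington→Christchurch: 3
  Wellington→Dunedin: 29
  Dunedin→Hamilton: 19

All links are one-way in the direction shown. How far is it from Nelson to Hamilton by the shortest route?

60

Candidate routes:
Nelson → Wellington → Christchurch → Dunedin → Hamilton: 26 + 3 + 12 + 19 = 60
Nelson → Wellington → Dunedin → Hamilton: 26 + 29 + 19 = 74
Shortest: 60 km.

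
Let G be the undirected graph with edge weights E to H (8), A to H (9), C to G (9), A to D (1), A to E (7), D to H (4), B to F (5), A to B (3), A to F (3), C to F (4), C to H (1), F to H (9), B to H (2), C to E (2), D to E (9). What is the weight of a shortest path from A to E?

7

Some routes from A to E:
A→B→H→C→E: 3 + 2 + 1 + 2 = 8
A→D→H→C→E: 1 + 4 + 1 + 2 = 8
A→E: 7
A→D→E: 1 + 9 = 10
A→F→C→E: 3 + 4 + 2 = 9
Shortest: 7.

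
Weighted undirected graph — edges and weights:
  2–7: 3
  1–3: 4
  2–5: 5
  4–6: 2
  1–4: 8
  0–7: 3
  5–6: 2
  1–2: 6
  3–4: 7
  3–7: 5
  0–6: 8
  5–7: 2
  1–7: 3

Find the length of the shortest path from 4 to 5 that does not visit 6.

13

Checking several routes:
4 -> 3 -> 7 -> 5: 7 + 5 + 2 = 14
4 -> 1 -> 7 -> 5: 8 + 3 + 2 = 13
4 -> 1 -> 3 -> 7 -> 5: 8 + 4 + 5 + 2 = 19
4 -> 3 -> 1 -> 7 -> 5: 7 + 4 + 3 + 2 = 16
4 -> 1 -> 7 -> 2 -> 5: 8 + 3 + 3 + 5 = 19
Best route has total 13.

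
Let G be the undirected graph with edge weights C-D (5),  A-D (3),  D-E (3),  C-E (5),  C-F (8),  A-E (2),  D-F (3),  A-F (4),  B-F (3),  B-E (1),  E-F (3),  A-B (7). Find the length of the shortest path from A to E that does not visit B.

2

Comparing a few candidate routes:
A→D→C→E: 3 + 5 + 5 = 13
A→D→E: 3 + 3 = 6
A→F→D→E: 4 + 3 + 3 = 10
A→D→F→E: 3 + 3 + 3 = 9
A→E: 2
A→F→E: 4 + 3 = 7
The minimum is 2.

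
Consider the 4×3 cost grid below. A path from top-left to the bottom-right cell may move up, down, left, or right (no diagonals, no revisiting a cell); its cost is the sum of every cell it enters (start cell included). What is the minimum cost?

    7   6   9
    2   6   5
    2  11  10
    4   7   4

Take (0,0) -> (1,0) -> (2,0) -> (3,0) -> (3,1) -> (3,2) for a total of 7 + 2 + 2 + 4 + 7 + 4 = 26.

26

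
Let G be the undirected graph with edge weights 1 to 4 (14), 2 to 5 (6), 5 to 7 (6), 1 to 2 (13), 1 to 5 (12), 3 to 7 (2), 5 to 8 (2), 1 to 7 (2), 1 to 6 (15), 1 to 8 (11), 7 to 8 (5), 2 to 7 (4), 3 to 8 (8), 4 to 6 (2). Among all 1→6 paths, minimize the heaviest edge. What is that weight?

Paths from 1 to 6:
1→4→6: max(14, 2) = 14
1→6: max(15) = 15
Smallest bottleneck: 14.

14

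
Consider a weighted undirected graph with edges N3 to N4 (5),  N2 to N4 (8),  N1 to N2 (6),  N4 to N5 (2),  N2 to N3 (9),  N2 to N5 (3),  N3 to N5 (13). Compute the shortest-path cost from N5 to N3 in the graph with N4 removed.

Candidate routes:
N5 → N2 → N3: 3 + 9 = 12
N5 → N3: 13
The minimum is 12.

12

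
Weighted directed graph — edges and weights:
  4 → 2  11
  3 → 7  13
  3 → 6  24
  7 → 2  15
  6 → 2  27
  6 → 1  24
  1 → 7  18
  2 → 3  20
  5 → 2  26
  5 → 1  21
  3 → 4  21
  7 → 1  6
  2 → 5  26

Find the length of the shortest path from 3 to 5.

54

Routes from 3 to 5:
3-7-2-5: 13 + 15 + 26 = 54
3-6-1-7-2-5: 24 + 24 + 18 + 15 + 26 = 107
3-6-2-5: 24 + 27 + 26 = 77
3-4-2-5: 21 + 11 + 26 = 58
The minimum is 54.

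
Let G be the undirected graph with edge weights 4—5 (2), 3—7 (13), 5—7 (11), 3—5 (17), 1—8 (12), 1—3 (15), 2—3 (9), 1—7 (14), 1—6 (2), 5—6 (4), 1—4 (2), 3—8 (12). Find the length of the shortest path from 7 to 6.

15

Checking several routes:
7-1-4-5-6: 14 + 2 + 2 + 4 = 22
7-5-4-1-6: 11 + 2 + 2 + 2 = 17
7-1-6: 14 + 2 = 16
7-3-5-6: 13 + 17 + 4 = 34
7-3-1-6: 13 + 15 + 2 = 30
7-5-6: 11 + 4 = 15
Best route has total 15.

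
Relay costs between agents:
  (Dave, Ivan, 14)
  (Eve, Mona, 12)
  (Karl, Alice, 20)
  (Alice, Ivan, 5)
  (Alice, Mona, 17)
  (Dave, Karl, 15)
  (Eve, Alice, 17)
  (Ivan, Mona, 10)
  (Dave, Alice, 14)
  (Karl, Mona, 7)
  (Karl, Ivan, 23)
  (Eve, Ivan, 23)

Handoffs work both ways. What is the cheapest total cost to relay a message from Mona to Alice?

15

Some routes from Mona to Alice:
Mona → Karl → Alice: 7 + 20 = 27
Mona → Alice: 17
Mona → Ivan → Alice: 10 + 5 = 15
The minimum is 15.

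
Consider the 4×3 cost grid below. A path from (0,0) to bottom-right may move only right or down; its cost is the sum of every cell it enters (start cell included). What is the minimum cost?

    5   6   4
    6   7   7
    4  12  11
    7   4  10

Best path: [0,0] → [1,0] → [2,0] → [3,0] → [3,1] → [3,2]
Cost: 5 + 6 + 4 + 7 + 4 + 10 = 36

36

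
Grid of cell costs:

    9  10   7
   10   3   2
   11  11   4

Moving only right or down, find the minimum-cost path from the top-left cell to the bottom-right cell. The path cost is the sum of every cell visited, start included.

Take (0,0) -> (0,1) -> (1,1) -> (1,2) -> (2,2) for a total of 9 + 10 + 3 + 2 + 4 = 28.
(Top row then right column would cost 32.)

28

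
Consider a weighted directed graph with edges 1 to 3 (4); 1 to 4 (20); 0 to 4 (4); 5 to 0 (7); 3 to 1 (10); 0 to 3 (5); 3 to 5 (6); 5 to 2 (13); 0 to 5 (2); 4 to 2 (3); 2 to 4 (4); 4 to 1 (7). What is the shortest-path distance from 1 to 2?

Paths from 1 to 2:
1 → 3 → 5 → 0 → 4 → 2: 4 + 6 + 7 + 4 + 3 = 24
1 → 4 → 2: 20 + 3 = 23
1 → 3 → 5 → 2: 4 + 6 + 13 = 23
Shortest: 23.

23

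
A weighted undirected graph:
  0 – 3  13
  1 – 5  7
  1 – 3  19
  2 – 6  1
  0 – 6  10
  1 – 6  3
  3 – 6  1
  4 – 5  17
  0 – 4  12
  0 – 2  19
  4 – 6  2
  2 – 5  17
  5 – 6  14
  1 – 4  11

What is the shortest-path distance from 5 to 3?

Comparing a few candidate routes:
5→2→6→3: 17 + 1 + 1 = 19
5→6→3: 14 + 1 = 15
5→1→6→3: 7 + 3 + 1 = 11
Shortest: 11.

11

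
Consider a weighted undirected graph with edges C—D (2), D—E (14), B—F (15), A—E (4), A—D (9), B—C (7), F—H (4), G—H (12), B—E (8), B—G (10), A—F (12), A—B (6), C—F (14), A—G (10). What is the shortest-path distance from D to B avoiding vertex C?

15

A few of the D→B routes:
D → A → E → B: 9 + 4 + 8 = 21
D → E → A → B: 14 + 4 + 6 = 24
D → A → B: 9 + 6 = 15
D → E → B: 14 + 8 = 22
D → A → G → B: 9 + 10 + 10 = 29
Shortest: 15.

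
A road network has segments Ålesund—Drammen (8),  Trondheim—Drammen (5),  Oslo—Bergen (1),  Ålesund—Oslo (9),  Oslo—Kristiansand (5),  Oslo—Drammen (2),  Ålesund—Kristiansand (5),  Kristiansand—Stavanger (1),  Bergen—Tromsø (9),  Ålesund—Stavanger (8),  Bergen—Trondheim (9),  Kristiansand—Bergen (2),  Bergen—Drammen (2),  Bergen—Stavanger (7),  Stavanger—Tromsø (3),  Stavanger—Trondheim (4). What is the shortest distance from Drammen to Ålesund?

8

A few of the Drammen→Ålesund routes:
Drammen → Oslo → Ålesund: 2 + 9 = 11
Drammen → Bergen → Kristiansand → Ålesund: 2 + 2 + 5 = 9
Drammen → Oslo → Bergen → Kristiansand → Ålesund: 2 + 1 + 2 + 5 = 10
Drammen → Bergen → Oslo → Ålesund: 2 + 1 + 9 = 12
Drammen → Ålesund: 8
Drammen → Oslo → Kristiansand → Ålesund: 2 + 5 + 5 = 12
Best route has total 8 km.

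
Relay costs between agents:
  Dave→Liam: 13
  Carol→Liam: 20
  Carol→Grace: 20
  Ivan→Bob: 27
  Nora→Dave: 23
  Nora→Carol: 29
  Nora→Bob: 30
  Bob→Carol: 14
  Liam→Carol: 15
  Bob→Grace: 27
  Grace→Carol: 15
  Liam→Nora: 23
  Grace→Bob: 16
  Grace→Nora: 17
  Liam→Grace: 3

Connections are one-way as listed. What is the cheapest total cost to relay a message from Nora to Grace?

39

Comparing a few candidate routes:
Nora -> Bob -> Grace: 30 + 27 = 57
Nora -> Carol -> Grace: 29 + 20 = 49
Nora -> Carol -> Liam -> Grace: 29 + 20 + 3 = 52
Nora -> Bob -> Carol -> Grace: 30 + 14 + 20 = 64
Nora -> Dave -> Liam -> Grace: 23 + 13 + 3 = 39
Nora -> Bob -> Carol -> Liam -> Grace: 30 + 14 + 20 + 3 = 67
The minimum is 39.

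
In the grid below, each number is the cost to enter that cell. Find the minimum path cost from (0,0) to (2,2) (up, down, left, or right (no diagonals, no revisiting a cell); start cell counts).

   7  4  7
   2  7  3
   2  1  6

Cheapest: (0,0) (1,0) (2,0) (2,1) (2,2)
  7 + 2 + 2 + 1 + 6 = 18

18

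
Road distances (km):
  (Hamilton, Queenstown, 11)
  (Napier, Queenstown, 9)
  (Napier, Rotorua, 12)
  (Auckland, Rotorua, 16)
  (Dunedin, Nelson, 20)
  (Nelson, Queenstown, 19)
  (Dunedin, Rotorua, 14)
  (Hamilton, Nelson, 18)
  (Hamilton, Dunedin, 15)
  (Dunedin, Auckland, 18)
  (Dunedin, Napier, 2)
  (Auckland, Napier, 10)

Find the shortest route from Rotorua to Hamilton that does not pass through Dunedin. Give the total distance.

32

Some routes from Rotorua to Hamilton avoiding Dunedin:
Rotorua - Napier - Queenstown - Hamilton: 12 + 9 + 11 = 32
Rotorua - Napier - Queenstown - Nelson - Hamilton: 12 + 9 + 19 + 18 = 58
Rotorua - Auckland - Napier - Queenstown - Hamilton: 16 + 10 + 9 + 11 = 46
The minimum is 32 km.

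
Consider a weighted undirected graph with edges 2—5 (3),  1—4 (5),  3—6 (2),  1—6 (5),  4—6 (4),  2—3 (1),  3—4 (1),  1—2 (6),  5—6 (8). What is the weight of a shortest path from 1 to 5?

Comparing a few candidate routes:
1-6-5: 5 + 8 = 13
1-6-3-2-5: 5 + 2 + 1 + 3 = 11
1-2-5: 6 + 3 = 9
1-4-3-2-5: 5 + 1 + 1 + 3 = 10
Shortest: 9.

9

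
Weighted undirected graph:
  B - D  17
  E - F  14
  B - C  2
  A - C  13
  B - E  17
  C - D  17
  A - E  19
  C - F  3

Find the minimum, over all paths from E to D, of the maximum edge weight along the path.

17

Comparing a few candidate routes:
E→B→D: max(17, 17) = 17
E→B→C→D: max(17, 2, 17) = 17
E→F→C→B→D: max(14, 3, 2, 17) = 17
E→F→C→D: max(14, 3, 17) = 17
Smallest bottleneck: 17.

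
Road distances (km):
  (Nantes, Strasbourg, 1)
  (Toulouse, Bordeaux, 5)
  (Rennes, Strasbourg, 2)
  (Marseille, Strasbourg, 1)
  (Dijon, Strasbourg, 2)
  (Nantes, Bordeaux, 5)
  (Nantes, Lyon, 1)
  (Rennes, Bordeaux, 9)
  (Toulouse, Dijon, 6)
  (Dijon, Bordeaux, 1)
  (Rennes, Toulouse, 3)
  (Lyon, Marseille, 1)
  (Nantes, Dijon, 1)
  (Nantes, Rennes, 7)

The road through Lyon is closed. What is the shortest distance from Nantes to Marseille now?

2

Checking several routes:
Nantes-Dijon-Strasbourg-Marseille: 1 + 2 + 1 = 4
Nantes-Strasbourg-Marseille: 1 + 1 = 2
Nantes-Rennes-Strasbourg-Marseille: 7 + 2 + 1 = 10
Nantes-Bordeaux-Dijon-Strasbourg-Marseille: 5 + 1 + 2 + 1 = 9
Shortest: 2 km.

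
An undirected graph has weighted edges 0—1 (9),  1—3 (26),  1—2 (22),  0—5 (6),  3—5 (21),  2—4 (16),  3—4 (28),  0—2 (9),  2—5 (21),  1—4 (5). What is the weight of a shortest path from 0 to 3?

27

Checking several routes:
0 -> 5 -> 3: 6 + 21 = 27
0 -> 2 -> 5 -> 3: 9 + 21 + 21 = 51
0 -> 2 -> 4 -> 3: 9 + 16 + 28 = 53
0 -> 1 -> 3: 9 + 26 = 35
0 -> 1 -> 4 -> 3: 9 + 5 + 28 = 42
The minimum is 27.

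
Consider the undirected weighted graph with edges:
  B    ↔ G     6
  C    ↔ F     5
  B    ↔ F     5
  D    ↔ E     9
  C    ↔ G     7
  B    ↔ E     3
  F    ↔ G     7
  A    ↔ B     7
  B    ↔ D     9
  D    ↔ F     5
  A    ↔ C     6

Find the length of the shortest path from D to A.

Comparing a few candidate routes:
D→E→B→A: 9 + 3 + 7 = 19
D→F→B→A: 5 + 5 + 7 = 17
D→F→C→A: 5 + 5 + 6 = 16
D→B→A: 9 + 7 = 16
Best route has total 16.

16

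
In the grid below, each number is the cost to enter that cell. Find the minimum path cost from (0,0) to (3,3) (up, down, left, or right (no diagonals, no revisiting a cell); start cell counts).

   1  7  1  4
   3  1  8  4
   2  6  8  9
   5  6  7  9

Take [0,0] [1,0] [1,1] [2,1] [3,1] [3,2] [3,3] for a total of 1 + 3 + 1 + 6 + 6 + 7 + 9 = 33.

33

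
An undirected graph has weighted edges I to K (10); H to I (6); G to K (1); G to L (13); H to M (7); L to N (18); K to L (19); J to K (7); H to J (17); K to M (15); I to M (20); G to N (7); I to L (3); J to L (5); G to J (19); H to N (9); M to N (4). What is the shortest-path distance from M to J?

Comparing a few candidate routes:
M-H-I-L-J: 7 + 6 + 3 + 5 = 21
M-K-J: 15 + 7 = 22
M-N-G-K-J: 4 + 7 + 1 + 7 = 19
M-H-J: 7 + 17 = 24
The minimum is 19.

19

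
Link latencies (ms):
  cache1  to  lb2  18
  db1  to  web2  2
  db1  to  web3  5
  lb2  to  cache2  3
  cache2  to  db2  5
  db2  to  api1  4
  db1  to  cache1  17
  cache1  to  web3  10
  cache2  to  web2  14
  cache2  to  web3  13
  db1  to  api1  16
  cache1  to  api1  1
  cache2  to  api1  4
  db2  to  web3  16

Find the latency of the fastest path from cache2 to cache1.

Comparing a few candidate routes:
cache2 - api1 - cache1: 4 + 1 = 5
cache2 - web3 - cache1: 13 + 10 = 23
cache2 - lb2 - cache1: 3 + 18 = 21
cache2 - db2 - api1 - cache1: 5 + 4 + 1 = 10
The minimum is 5 ms.

5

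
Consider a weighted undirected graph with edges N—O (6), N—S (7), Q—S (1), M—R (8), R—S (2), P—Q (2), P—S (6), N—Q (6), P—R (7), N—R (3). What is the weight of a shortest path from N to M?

11

A few of the N→M routes:
N-Q-P-S-R-M: 6 + 2 + 6 + 2 + 8 = 24
N-Q-S-R-M: 6 + 1 + 2 + 8 = 17
N-R-M: 3 + 8 = 11
N-S-R-M: 7 + 2 + 8 = 17
N-Q-P-R-M: 6 + 2 + 7 + 8 = 23
The minimum is 11.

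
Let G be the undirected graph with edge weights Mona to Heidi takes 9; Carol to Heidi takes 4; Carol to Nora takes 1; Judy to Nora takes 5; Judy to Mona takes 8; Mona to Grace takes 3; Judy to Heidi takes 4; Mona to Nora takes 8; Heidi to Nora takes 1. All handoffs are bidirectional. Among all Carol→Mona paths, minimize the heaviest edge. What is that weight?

8

Comparing a few candidate routes:
Carol→Heidi→Judy→Nora→Mona: max(4, 4, 5, 8) = 8
Carol→Heidi→Nora→Mona: max(4, 1, 8) = 8
Carol→Heidi→Nora→Judy→Mona: max(4, 1, 5, 8) = 8
Carol→Heidi→Judy→Mona: max(4, 4, 8) = 8
The minimum achievable maximum is 8.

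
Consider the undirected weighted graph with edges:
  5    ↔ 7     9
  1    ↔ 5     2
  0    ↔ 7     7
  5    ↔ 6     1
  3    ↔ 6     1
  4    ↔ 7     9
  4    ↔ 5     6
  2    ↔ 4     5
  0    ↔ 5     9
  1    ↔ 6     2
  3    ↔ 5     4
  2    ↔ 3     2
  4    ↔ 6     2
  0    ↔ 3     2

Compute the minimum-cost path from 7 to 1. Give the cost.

11

Checking several routes:
7 → 5 → 6 → 1: 9 + 1 + 2 = 12
7 → 5 → 1: 9 + 2 = 11
7 → 0 → 3 → 6 → 1: 7 + 2 + 1 + 2 = 12
Shortest: 11.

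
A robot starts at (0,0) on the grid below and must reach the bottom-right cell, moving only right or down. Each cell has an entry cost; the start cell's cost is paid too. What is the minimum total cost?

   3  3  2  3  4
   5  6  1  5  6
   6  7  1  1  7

18

Best path: (0,0) → (0,1) → (0,2) → (1,2) → (2,2) → (2,3) → (2,4)
Cost: 3 + 3 + 2 + 1 + 1 + 1 + 7 = 18
(Top row then right column would cost 28.)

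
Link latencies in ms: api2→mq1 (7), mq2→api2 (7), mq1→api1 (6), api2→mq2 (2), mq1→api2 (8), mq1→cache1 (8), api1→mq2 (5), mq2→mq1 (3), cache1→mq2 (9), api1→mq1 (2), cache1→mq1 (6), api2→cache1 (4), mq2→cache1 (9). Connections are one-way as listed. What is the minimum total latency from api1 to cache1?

10

Some routes from api1 to cache1:
api1→mq2→cache1: 5 + 9 = 14
api1→mq1→api2→cache1: 2 + 8 + 4 = 14
api1→mq1→cache1: 2 + 8 = 10
api1→mq2→api2→cache1: 5 + 7 + 4 = 16
api1→mq2→mq1→cache1: 5 + 3 + 8 = 16
Best route has total 10 ms.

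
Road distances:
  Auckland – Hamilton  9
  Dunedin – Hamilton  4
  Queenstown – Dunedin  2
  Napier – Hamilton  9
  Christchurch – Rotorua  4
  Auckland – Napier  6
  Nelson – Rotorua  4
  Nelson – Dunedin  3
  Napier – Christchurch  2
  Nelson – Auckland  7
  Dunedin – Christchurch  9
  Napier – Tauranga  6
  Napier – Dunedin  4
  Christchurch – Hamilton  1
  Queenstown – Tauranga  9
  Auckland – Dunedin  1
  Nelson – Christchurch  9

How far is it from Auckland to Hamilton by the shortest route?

5

A few of the Auckland→Hamilton routes:
Auckland → Dunedin → Napier → Christchurch → Hamilton: 1 + 4 + 2 + 1 = 8
Auckland → Dunedin → Hamilton: 1 + 4 = 5
Auckland → Napier → Christchurch → Hamilton: 6 + 2 + 1 = 9
Best route has total 5.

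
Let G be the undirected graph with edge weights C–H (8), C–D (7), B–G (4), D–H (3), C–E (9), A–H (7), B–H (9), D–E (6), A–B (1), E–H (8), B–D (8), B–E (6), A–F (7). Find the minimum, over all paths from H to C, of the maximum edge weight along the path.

7

A few of the H→C routes:
H → A → B → E → D → C: max(7, 1, 6, 6, 7) = 7
H → E → B → D → C: max(8, 6, 8, 7) = 8
H → E → D → C: max(8, 6, 7) = 8
H → D → C: max(3, 7) = 7
Best route has worst link 7.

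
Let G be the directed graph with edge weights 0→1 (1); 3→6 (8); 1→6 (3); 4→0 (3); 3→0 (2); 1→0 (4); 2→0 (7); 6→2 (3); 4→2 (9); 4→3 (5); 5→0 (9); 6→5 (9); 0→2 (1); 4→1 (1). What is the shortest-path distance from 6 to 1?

11

Candidate routes:
6→2→0→1: 3 + 7 + 1 = 11
6→5→0→1: 9 + 9 + 1 = 19
The minimum is 11.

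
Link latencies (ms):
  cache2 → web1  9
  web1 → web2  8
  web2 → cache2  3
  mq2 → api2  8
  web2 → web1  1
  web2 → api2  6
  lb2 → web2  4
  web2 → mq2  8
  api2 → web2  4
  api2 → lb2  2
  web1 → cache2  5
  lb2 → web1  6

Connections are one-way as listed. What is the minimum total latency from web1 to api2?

Candidate routes:
web1 → web2 → api2: 8 + 6 = 14
web1 → web2 → mq2 → api2: 8 + 8 + 8 = 24
The minimum is 14 ms.

14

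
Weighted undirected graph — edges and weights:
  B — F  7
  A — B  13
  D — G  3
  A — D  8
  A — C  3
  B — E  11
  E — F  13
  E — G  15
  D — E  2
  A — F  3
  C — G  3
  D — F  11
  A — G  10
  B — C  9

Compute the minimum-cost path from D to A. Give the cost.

8

A few of the D→A routes:
D→F→A: 11 + 3 = 14
D→G→C→A: 3 + 3 + 3 = 9
D→G→A: 3 + 10 = 13
D→A: 8
D→E→F→A: 2 + 13 + 3 = 18
The minimum is 8.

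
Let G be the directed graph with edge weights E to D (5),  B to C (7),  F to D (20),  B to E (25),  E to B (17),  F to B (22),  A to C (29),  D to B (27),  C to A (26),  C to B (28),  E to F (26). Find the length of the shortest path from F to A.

Paths from F to A:
F - D - B - C - A: 20 + 27 + 7 + 26 = 80
F - B - C - A: 22 + 7 + 26 = 55
Best route has total 55.

55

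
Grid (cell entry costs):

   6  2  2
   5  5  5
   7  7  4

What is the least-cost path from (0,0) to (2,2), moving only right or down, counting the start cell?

Take (0,0) (0,1) (0,2) (1,2) (2,2) for a total of 6 + 2 + 2 + 5 + 4 = 19.

19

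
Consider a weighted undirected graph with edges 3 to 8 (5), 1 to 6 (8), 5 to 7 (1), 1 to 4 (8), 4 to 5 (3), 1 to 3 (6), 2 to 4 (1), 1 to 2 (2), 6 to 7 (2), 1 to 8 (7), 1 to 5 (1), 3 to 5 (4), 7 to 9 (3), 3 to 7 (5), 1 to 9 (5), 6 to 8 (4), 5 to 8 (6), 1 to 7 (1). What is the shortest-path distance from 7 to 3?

Some routes from 7 to 3:
7 -> 1 -> 3: 1 + 6 = 7
7 -> 3: 5
7 -> 5 -> 3: 1 + 4 = 5
7 -> 1 -> 5 -> 3: 1 + 1 + 4 = 6
Best route has total 5.

5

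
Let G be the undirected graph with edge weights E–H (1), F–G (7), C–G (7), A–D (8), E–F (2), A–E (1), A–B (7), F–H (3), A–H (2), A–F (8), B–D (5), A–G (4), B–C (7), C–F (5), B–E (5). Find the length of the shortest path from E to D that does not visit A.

Routes from E to D avoiding A:
E - H - F - G - C - B - D: 1 + 3 + 7 + 7 + 7 + 5 = 30
E - F - C - B - D: 2 + 5 + 7 + 5 = 19
E - B - D: 5 + 5 = 10
E - F - G - C - B - D: 2 + 7 + 7 + 7 + 5 = 28
E - H - F - C - B - D: 1 + 3 + 5 + 7 + 5 = 21
Best route has total 10.

10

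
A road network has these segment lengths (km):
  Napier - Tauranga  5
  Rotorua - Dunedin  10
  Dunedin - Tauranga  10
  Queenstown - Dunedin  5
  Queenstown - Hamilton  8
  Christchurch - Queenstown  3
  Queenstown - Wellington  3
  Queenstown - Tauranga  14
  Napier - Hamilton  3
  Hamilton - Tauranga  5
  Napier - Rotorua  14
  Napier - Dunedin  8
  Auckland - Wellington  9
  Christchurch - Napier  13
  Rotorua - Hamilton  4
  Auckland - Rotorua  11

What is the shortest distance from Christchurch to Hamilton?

Checking several routes:
Christchurch - Queenstown - Hamilton: 3 + 8 = 11
Christchurch - Queenstown - Dunedin - Rotorua - Hamilton: 3 + 5 + 10 + 4 = 22
Christchurch - Queenstown - Tauranga - Hamilton: 3 + 14 + 5 = 22
Christchurch - Napier - Hamilton: 13 + 3 = 16
Christchurch - Queenstown - Dunedin - Napier - Hamilton: 3 + 5 + 8 + 3 = 19
Best route has total 11 km.

11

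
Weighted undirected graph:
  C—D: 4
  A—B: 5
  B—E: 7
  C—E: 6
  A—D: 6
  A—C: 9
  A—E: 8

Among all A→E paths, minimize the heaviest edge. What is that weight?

6

Routes from A to E:
A - C - E: max(9, 6) = 9
A - D - C - E: max(6, 4, 6) = 6
A - B - E: max(5, 7) = 7
A - E: max(8) = 8
The minimum achievable maximum is 6.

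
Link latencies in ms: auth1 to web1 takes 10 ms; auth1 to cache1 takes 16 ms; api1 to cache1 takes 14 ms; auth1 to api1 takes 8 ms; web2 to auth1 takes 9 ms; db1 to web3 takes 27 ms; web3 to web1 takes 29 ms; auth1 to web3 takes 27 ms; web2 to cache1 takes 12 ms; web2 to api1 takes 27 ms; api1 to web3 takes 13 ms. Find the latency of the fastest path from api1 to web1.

18

Checking several routes:
api1 - cache1 - auth1 - web1: 14 + 16 + 10 = 40
api1 - auth1 - web1: 8 + 10 = 18
api1 - cache1 - web2 - auth1 - web1: 14 + 12 + 9 + 10 = 45
api1 - web3 - web1: 13 + 29 = 42
api1 - web2 - auth1 - web1: 27 + 9 + 10 = 46
Best route has total 18 ms.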